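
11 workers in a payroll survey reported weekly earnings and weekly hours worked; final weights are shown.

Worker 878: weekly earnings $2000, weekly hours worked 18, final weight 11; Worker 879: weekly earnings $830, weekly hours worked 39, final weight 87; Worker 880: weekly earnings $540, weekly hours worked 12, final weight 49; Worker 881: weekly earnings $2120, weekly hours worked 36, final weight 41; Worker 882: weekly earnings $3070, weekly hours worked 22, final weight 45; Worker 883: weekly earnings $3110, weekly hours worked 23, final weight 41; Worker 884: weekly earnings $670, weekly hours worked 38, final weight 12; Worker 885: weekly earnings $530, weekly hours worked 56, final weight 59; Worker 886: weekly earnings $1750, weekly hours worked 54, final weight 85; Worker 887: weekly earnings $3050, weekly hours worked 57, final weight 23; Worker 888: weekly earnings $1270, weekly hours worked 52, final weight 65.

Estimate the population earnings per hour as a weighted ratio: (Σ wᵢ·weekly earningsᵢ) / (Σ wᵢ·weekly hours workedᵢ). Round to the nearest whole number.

39

Σ wᵢ·y = 2000×11 + 830×87 + 540×49 + 2120×41 + 3070×45 + 3110×41 + 670×12 + 530×59 + 1750×85 + 3050×23 + 1270×65
  = 22000 + 72210 + 26460 + 86920 + 138150 + 127510 + 8040 + 31270 + 148750 + 70150 + 82550 = 814010
Σ wᵢ·x = 18×11 + 39×87 + 12×49 + 36×41 + 22×45 + 23×41 + 38×12 + 56×59 + 54×85 + 57×23 + 52×65
  = 198 + 3393 + 588 + 1476 + 990 + 943 + 456 + 3304 + 4590 + 1311 + 3380 = 20629
Ratio = 814010 / 20629 = 39.459499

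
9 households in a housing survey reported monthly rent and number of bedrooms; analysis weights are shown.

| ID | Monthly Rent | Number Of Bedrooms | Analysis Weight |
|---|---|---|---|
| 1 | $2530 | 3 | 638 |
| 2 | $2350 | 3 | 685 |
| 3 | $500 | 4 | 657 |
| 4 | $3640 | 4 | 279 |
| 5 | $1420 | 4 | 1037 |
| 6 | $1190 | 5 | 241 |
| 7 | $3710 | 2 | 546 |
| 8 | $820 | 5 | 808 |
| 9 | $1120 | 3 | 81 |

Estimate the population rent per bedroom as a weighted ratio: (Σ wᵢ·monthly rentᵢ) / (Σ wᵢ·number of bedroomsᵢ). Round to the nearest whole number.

Σ wᵢ·y = 2530×638 + 2350×685 + 500×657 + 3640×279 + 1420×1037 + 1190×241 + 3710×546 + 820×808 + 1120×81
  = 1614140 + 1609750 + 328500 + 1015560 + 1472540 + 286790 + 2025660 + 662560 + 90720 = 9106220
Σ wᵢ·x = 3×638 + 3×685 + 4×657 + 4×279 + 4×1037 + 5×241 + 2×546 + 5×808 + 3×81
  = 18441
Ratio = 9106220 / 18441 = 493.80294

494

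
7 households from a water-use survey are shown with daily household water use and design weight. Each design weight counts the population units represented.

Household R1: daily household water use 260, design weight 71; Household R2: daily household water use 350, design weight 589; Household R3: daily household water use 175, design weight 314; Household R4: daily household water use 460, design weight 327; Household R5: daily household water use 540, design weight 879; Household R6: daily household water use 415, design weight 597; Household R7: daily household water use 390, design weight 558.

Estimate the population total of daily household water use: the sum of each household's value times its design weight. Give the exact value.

Weighted total = 260×71 + 350×589 + 175×314 + 460×327 + 540×879 + 415×597 + 390×558
  = 18460 + 206150 + 54950 + 150420 + 474660 + 247755 + 217620 = 1370015

1370015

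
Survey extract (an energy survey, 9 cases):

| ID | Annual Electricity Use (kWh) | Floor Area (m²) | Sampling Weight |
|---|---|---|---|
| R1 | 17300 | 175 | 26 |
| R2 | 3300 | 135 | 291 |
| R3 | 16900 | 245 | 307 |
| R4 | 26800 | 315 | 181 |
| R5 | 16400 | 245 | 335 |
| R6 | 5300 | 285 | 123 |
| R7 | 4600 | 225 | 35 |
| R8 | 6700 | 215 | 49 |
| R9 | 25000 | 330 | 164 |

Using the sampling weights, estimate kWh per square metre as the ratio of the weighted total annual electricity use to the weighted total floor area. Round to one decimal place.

60.7

Σ wᵢ·y = 17300×26 + 3300×291 + 16900×307 + 26800×181 + 16400×335 + 5300×123 + 4600×35 + 6700×49 + 25000×164
  = 22184400
Σ wᵢ·x = 365725
Ratio = 22184400 / 365725 = 60.658692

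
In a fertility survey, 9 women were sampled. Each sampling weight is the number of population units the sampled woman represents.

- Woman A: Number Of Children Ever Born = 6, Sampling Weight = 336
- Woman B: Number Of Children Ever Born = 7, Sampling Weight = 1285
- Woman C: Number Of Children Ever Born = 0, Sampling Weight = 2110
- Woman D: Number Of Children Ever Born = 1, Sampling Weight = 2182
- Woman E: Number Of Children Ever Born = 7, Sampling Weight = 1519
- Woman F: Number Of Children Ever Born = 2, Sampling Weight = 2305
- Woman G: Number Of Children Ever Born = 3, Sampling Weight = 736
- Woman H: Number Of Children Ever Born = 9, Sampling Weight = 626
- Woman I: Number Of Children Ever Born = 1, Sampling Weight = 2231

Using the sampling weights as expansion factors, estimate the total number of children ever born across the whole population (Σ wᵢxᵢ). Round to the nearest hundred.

Weighted total = 6×336 + 7×1285 + 0×2110 + 1×2182 + 7×1519 + 2×2305 + 3×736 + 9×626 + 1×2231
  = 2016 + 8995 + 0 + 2182 + 10633 + 4610 + 2208 + 5634 + 2231 = 38509

38500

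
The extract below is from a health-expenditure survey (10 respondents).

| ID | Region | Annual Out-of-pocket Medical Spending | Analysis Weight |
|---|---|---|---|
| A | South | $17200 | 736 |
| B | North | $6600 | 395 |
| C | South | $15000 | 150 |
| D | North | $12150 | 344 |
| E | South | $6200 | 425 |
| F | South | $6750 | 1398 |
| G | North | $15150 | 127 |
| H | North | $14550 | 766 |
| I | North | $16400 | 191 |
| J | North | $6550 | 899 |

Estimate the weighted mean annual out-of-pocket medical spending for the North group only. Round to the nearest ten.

10610

North rows: B, D, G, H, I, J
Weighted sum = 6600×395 + 12150×344 + 15150×127 + 14550×766 + 16400×191 + 6550×899
  = 28876800
Sum of weights = 395 + 344 + 127 + 766 + 191 + 899 = 2722
Weighted mean = 28876800 / 2722 = 10608.67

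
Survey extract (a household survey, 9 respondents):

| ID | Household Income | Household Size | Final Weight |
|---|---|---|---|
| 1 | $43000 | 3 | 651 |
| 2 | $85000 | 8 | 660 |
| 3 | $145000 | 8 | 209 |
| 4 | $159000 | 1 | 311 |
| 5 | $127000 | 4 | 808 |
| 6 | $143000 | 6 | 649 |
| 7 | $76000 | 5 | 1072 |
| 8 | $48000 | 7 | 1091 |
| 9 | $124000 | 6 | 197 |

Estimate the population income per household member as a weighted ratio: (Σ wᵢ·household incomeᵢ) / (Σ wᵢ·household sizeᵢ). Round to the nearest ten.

16960

Σ wᵢ·y = 43000×651 + 85000×660 + 145000×209 + 159000×311 + 127000×808 + 143000×649 + 76000×1072 + 48000×1091 + 124000×197
  = 27993000 + 56100000 + 30305000 + 49449000 + 102616000 + 92807000 + 81472000 + 52368000 + 24428000 = 517538000
Σ wᵢ·x = 3×651 + 8×660 + 8×209 + 1×311 + 4×808 + 6×649 + 5×1072 + 7×1091 + 6×197
  = 1953 + 5280 + 1672 + 311 + 3232 + 3894 + 5360 + 7637 + 1182 = 30521
Ratio = 517538000 / 30521 = 16956.784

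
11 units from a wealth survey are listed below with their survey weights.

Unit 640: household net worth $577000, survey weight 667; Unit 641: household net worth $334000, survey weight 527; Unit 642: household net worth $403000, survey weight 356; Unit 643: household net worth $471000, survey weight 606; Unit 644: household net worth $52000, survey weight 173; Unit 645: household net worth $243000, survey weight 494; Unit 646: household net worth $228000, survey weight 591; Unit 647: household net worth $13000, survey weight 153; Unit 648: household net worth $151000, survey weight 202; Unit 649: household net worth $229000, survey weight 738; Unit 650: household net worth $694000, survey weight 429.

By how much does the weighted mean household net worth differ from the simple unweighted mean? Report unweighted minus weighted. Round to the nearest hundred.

Unweighted sum = 577000 + 334000 + 403000 + 471000 + 52000 + 243000 + 228000 + 13000 + 151000 + 229000 + 694000 = 3395000
Unweighted mean = 3395000 / 11 = 308636.36
Weighted sum = 577000×667 + 334000×527 + 403000×356 + 471000×606 + 52000×173 + 243000×494 + 228000×591 + 13000×153 + 151000×202 + 229000×738 + 694000×429
  = 1752776000
Sum of weights = 667 + 527 + 356 + 606 + 173 + 494 + 591 + 153 + 202 + 738 + 429 = 4936
Weighted mean = 1752776000 / 4936 = 355100.49
Difference (unweighted minus weighted) = -46464.123

-46500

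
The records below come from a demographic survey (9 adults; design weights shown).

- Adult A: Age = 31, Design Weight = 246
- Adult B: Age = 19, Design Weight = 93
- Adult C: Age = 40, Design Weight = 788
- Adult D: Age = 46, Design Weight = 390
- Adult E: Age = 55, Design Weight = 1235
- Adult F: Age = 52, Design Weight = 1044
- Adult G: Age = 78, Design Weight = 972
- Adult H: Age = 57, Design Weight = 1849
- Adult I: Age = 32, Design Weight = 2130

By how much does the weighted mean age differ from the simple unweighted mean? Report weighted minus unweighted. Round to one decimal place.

3.7

Unweighted sum = 31 + 19 + 40 + 46 + 55 + 52 + 78 + 57 + 32 = 410
Unweighted mean = 410 / 9 = 45.555556
Weighted sum = 31×246 + 19×93 + 40×788 + 46×390 + 55×1235 + 52×1044 + 78×972 + 57×1849 + 32×2130
  = 7626 + 1767 + 31520 + 17940 + 67925 + 54288 + 75816 + 105393 + 68160 = 430435
Sum of weights = 8747
Weighted mean = 430435 / 8747 = 49.209443
Difference (weighted minus unweighted) = 3.6538877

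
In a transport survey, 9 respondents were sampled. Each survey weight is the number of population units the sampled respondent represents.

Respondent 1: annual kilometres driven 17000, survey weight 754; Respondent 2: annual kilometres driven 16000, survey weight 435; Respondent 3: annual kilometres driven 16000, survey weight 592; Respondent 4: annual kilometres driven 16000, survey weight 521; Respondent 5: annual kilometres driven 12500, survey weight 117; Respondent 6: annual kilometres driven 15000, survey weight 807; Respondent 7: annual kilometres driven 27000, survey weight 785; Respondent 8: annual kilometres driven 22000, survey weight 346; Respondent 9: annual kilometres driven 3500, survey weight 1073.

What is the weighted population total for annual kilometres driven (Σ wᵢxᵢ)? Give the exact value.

Weighted total = 83716000

83716000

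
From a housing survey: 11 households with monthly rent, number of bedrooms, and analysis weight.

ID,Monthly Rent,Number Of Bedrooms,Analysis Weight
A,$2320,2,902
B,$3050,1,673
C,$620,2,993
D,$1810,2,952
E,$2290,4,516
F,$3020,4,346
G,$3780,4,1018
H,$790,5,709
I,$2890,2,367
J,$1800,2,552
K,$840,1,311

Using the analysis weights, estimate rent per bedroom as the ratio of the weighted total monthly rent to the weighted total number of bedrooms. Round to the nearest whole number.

Σ wᵢ·y = 2320×902 + 3050×673 + 620×993 + 1810×952 + 2290×516 + 3020×346 + 3780×1018 + 790×709 + 2890×367 + 1800×552 + 840×311
  = 2092640 + 2052650 + 615660 + 1723120 + 1181640 + 1044920 + 3848040 + 560110 + 1060630 + 993600 + 261240 = 15434250
Σ wᵢ·x = 2×902 + 1×673 + 2×993 + 2×952 + 4×516 + 4×346 + 4×1018 + 5×709 + 2×367 + 2×552 + 1×311
  = 1804 + 673 + 1986 + 1904 + 2064 + 1384 + 4072 + 3545 + 734 + 1104 + 311 = 19581
Ratio = 15434250 / 19581 = 788.22583

788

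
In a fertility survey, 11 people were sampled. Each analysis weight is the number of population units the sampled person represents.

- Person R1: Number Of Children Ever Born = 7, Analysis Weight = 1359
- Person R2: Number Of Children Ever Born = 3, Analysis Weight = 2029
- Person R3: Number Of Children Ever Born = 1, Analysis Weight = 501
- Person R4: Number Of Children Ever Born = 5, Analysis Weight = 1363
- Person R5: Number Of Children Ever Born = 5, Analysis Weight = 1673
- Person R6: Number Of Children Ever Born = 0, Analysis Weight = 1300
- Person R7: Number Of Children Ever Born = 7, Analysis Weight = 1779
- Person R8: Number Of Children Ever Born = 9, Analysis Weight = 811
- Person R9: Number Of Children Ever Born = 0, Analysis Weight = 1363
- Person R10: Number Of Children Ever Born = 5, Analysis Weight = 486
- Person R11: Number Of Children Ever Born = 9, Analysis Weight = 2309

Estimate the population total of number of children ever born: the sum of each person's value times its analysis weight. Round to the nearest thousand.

74000

Weighted total = 7×1359 + 3×2029 + 1×501 + 5×1363 + 5×1673 + 0×1300 + 7×1779 + 9×811 + 0×1363 + 5×486 + 9×2309
  = 9513 + 6087 + 501 + 6815 + 8365 + 0 + 12453 + 7299 + 0 + 2430 + 20781 = 74244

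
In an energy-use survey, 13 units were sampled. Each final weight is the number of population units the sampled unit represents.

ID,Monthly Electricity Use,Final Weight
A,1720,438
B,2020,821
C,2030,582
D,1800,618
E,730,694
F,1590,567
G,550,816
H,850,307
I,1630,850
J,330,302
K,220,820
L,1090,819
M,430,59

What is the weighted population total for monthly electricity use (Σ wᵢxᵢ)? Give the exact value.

9407180

Weighted total = 9407180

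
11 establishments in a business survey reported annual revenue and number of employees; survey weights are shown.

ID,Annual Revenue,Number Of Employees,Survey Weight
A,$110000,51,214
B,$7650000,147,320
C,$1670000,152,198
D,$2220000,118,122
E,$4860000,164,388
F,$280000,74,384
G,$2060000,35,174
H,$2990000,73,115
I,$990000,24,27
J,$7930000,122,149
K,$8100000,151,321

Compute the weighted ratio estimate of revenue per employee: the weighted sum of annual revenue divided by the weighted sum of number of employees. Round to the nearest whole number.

Σ wᵢ·y = 110000×214 + 7650000×320 + 1670000×198 + 2220000×122 + 4860000×388 + 280000×384 + 2060000×174 + 2990000×115 + 990000×27 + 7930000×149 + 8100000×321
  = 23540000 + 2448000000 + 330660000 + 270840000 + 1885680000 + 107520000 + 358440000 + 343850000 + 26730000 + 1181570000 + 2600100000 = 9576930000
Σ wᵢ·x = 51×214 + 147×320 + 152×198 + 118×122 + 164×388 + 74×384 + 35×174 + 73×115 + 24×27 + 122×149 + 151×321
  = 10914 + 47040 + 30096 + 14396 + 63632 + 28416 + 6090 + 8395 + 648 + 18178 + 48471 = 276276
Ratio = 9576930000 / 276276 = 34664.357

34664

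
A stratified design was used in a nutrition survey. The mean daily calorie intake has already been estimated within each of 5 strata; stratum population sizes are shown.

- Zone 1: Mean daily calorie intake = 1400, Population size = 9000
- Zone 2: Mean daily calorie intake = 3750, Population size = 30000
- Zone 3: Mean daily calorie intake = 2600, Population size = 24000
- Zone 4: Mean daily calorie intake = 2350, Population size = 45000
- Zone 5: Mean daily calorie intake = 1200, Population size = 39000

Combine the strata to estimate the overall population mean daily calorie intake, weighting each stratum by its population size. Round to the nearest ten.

2310

Σ Nₕ·x̄ₕ = 1400×9000 + 3750×30000 + 2600×24000 + 2350×45000 + 1200×39000
  = 12600000 + 112500000 + 62400000 + 105750000 + 46800000 = 340050000
Σ Nₕ = 147000
Overall mean = 340050000 / 147000 = 2313.2653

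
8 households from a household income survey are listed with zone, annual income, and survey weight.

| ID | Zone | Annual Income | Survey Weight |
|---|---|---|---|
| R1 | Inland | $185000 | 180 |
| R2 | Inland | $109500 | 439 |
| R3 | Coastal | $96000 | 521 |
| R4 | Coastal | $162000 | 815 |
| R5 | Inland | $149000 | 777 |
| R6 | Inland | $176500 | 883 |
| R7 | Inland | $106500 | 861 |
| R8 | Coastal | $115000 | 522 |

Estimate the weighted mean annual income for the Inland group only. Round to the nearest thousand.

142000

Inland rows: R1, R2, R5, R6, R7
Weighted sum = 185000×180 + 109500×439 + 149000×777 + 176500×883 + 106500×861
  = 444689500
Sum of weights = 180 + 439 + 777 + 883 + 861 = 3140
Weighted mean = 444689500 / 3140 = 141620.86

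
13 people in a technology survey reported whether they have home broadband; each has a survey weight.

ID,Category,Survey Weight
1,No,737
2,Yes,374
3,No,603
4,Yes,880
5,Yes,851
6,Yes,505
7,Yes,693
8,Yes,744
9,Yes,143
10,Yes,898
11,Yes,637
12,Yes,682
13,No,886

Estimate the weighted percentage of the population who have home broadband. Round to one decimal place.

74.2

Sum of weights for 'Yes' = 374 + 880 + 851 + 505 + 693 + 744 + 143 + 898 + 637 + 682 = 6407
Total weight = 8633
Weighted proportion = 6407 / 8633 = 0.74215221 → 74.215221%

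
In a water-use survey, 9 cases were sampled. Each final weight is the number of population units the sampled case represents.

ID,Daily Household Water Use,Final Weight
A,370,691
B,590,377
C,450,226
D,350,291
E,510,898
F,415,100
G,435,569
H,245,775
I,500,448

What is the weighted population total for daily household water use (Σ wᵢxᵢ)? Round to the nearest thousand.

Weighted total = 370×691 + 590×377 + 450×226 + 350×291 + 510×898 + 415×100 + 435×569 + 245×775 + 500×448
  = 255670 + 222430 + 101700 + 101850 + 457980 + 41500 + 247515 + 189875 + 224000 = 1842520

1843000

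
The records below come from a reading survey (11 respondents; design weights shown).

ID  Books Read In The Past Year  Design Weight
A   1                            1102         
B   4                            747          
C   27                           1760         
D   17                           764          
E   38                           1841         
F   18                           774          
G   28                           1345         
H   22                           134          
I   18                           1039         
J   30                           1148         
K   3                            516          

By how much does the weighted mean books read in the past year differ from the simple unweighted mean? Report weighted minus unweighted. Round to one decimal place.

3.1

Unweighted sum = 1 + 4 + 27 + 17 + 38 + 18 + 28 + 22 + 18 + 30 + 3 = 206
Unweighted mean = 206 / 11 = 18.727273
Weighted sum = 1×1102 + 4×747 + 27×1760 + 17×764 + 38×1841 + 18×774 + 28×1345 + 22×134 + 18×1039 + 30×1148 + 3×516
  = 243786
Sum of weights = 11170
Weighted mean = 243786 / 11170 = 21.825067
Difference (weighted minus unweighted) = 3.0977944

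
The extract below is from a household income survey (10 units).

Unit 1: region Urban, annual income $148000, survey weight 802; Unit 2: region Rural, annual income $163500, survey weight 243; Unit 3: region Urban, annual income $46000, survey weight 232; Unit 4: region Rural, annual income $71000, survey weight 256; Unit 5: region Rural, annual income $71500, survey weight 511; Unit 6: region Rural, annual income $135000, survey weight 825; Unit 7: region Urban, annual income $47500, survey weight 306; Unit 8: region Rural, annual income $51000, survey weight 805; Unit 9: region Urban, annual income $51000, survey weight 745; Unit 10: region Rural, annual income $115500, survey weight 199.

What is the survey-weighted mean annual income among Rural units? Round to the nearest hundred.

95100

Rural rows: 2, 4, 5, 6, 8, 10
Weighted sum = 163500×243 + 71000×256 + 71500×511 + 135000×825 + 51000×805 + 115500×199
  = 39730500 + 18176000 + 36536500 + 111375000 + 41055000 + 22984500 = 269857500
Sum of weights = 2839
Weighted mean = 269857500 / 2839 = 95053.716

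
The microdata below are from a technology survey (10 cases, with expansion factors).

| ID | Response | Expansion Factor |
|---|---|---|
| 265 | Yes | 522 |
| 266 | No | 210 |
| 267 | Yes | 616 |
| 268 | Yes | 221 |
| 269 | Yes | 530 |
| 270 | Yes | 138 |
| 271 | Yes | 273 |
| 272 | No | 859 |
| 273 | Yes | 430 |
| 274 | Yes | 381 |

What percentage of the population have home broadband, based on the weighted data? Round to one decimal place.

Sum of weights for 'Yes' = 522 + 616 + 221 + 530 + 138 + 273 + 430 + 381 = 3111
Total weight = 522 + 210 + 616 + 221 + 530 + 138 + 273 + 859 + 430 + 381 = 4180
Weighted proportion = 3111 / 4180 = 0.74425837 → 74.425837%

74.4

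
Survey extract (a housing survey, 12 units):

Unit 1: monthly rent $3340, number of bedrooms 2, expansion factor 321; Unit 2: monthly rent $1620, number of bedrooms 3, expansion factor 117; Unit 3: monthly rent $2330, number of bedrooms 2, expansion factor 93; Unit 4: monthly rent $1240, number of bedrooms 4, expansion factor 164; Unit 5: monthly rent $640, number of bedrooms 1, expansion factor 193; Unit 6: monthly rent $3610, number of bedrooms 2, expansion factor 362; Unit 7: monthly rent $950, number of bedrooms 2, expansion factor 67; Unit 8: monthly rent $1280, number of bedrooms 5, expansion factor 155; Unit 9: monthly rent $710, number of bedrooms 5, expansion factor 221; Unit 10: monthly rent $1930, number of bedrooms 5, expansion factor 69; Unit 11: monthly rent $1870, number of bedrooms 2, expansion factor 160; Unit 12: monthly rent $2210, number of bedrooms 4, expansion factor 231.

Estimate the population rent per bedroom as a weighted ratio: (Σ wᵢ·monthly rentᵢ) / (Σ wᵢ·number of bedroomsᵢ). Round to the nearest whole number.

704

Σ wᵢ·y = 3340×321 + 1620×117 + 2330×93 + 1240×164 + 640×193 + 3610×362 + 950×67 + 1280×155 + 710×221 + 1930×69 + 1870×160 + 2210×231
  = 1072140 + 189540 + 216690 + 203360 + 123520 + 1306820 + 63650 + 198400 + 156910 + 133170 + 299200 + 510510 = 4473910
Σ wᵢ·x = 2×321 + 3×117 + 2×93 + 4×164 + 1×193 + 2×362 + 2×67 + 5×155 + 5×221 + 5×69 + 2×160 + 4×231
  = 6355
Ratio = 4473910 / 6355 = 703.99843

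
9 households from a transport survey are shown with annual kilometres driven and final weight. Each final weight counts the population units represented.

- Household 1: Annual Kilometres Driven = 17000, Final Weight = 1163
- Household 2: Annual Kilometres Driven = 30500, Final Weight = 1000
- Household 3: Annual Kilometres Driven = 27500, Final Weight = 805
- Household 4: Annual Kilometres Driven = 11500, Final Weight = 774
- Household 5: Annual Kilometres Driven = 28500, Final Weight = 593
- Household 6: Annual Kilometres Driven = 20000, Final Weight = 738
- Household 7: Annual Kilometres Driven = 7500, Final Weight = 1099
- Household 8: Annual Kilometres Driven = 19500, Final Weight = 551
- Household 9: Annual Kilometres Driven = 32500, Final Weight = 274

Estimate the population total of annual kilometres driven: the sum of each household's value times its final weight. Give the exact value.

Weighted total = 140862000

140862000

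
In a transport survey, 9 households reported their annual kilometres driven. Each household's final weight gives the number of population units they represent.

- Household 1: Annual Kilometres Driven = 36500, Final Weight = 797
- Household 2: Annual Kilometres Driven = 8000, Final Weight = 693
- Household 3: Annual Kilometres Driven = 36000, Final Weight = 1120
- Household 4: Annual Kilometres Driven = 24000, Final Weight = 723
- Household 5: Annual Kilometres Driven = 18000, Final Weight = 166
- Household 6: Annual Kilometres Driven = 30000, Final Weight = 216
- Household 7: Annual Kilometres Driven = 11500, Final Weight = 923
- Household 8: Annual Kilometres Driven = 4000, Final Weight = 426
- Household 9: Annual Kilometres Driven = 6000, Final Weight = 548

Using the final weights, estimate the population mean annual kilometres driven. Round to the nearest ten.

20920

Weighted sum = 117381000
Sum of weights = 797 + 693 + 1120 + 723 + 166 + 216 + 923 + 426 + 548 = 5612
Weighted mean = 117381000 / 5612 = 20916.073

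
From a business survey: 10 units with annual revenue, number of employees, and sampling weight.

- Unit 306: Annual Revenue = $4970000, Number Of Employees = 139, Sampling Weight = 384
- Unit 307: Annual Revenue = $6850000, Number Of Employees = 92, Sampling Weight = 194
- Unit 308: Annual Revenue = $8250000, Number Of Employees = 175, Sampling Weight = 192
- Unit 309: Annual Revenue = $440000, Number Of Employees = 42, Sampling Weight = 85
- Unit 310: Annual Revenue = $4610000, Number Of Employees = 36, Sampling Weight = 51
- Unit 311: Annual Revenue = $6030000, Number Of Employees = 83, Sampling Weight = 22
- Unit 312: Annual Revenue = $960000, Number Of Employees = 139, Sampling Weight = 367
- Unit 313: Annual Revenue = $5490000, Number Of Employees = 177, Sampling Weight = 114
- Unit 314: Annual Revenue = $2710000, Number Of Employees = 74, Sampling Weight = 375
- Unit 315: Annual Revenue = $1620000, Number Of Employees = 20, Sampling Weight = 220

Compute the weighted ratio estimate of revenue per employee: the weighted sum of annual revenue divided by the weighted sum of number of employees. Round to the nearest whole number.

Σ wᵢ·y = 4970000×384 + 6850000×194 + 8250000×192 + 440000×85 + 4610000×51 + 6030000×22 + 960000×367 + 5490000×114 + 2710000×375 + 1620000×220
  = 1908480000 + 1328900000 + 1584000000 + 37400000 + 235110000 + 132660000 + 352320000 + 625860000 + 1016250000 + 356400000 = 7577380000
Σ wᵢ·x = 139×384 + 92×194 + 175×192 + 42×85 + 36×51 + 83×22 + 139×367 + 177×114 + 74×375 + 20×220
  = 53376 + 17848 + 33600 + 3570 + 1836 + 1826 + 51013 + 20178 + 27750 + 4400 = 215397
Ratio = 7577380000 / 215397 = 35178.67

35179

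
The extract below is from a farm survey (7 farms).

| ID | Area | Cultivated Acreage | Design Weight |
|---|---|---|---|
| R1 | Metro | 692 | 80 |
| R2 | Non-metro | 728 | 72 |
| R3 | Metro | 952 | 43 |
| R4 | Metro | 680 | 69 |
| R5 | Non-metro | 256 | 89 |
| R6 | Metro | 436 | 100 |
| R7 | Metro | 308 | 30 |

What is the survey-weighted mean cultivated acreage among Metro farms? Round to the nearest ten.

Metro rows: R1, R3, R4, R6, R7
Weighted sum = 692×80 + 952×43 + 680×69 + 436×100 + 308×30
  = 55360 + 40936 + 46920 + 43600 + 9240 = 196056
Sum of weights = 80 + 43 + 69 + 100 + 30 = 322
Weighted mean = 196056 / 322 = 608.86957

610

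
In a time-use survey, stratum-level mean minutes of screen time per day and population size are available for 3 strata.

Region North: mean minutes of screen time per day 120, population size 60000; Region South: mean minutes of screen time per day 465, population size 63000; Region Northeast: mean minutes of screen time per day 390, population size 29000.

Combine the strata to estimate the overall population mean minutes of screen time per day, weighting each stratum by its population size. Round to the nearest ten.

Σ Nₕ·x̄ₕ = 120×60000 + 465×63000 + 390×29000
  = 7200000 + 29295000 + 11310000 = 47805000
Σ Nₕ = 60000 + 63000 + 29000 = 152000
Overall mean = 47805000 / 152000 = 314.50658

310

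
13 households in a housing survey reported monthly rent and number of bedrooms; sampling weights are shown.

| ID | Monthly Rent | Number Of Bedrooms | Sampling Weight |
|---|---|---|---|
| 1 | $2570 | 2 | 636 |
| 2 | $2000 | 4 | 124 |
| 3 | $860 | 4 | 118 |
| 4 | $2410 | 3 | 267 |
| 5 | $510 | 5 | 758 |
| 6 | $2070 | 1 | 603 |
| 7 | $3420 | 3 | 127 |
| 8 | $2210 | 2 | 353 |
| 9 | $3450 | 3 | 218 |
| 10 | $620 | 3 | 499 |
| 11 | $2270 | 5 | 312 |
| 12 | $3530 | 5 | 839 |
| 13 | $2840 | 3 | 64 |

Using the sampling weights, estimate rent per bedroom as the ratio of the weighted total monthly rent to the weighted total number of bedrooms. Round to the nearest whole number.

Σ wᵢ·y = 10389880
Σ wᵢ·x = 16619
Ratio = 10389880 / 16619 = 625.18082

625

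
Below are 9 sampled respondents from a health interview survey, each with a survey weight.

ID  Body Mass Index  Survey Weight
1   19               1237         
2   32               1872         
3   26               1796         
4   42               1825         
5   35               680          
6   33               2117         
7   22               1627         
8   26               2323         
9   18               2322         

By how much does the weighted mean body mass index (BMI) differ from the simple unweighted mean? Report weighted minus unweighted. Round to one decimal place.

-0.4

Unweighted sum = 19 + 32 + 26 + 42 + 35 + 33 + 22 + 26 + 18 = 253
Unweighted mean = 253 / 9 = 28.111111
Weighted sum = 19×1237 + 32×1872 + 26×1796 + 42×1825 + 35×680 + 33×2117 + 22×1627 + 26×2323 + 18×2322
  = 23503 + 59904 + 46696 + 76650 + 23800 + 69861 + 35794 + 60398 + 41796 = 438402
Sum of weights = 1237 + 1872 + 1796 + 1825 + 680 + 2117 + 1627 + 2323 + 2322 = 15799
Weighted mean = 438402 / 15799 = 27.748718
Difference (weighted minus unweighted) = -0.36239284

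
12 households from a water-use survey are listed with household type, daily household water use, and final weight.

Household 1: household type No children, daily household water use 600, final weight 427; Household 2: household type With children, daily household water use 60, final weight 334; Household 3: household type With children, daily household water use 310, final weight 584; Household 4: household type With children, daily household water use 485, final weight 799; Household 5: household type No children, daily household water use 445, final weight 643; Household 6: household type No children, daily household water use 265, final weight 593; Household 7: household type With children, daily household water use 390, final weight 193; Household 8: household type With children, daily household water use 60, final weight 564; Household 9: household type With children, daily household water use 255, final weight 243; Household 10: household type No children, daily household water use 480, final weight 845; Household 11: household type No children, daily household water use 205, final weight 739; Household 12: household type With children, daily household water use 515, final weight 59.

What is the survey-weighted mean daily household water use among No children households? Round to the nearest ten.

390

No children rows: 1, 5, 6, 10, 11
Weighted sum = 600×427 + 445×643 + 265×593 + 480×845 + 205×739
  = 256200 + 286135 + 157145 + 405600 + 151495 = 1256575
Sum of weights = 427 + 643 + 593 + 845 + 739 = 3247
Weighted mean = 1256575 / 3247 = 386.99569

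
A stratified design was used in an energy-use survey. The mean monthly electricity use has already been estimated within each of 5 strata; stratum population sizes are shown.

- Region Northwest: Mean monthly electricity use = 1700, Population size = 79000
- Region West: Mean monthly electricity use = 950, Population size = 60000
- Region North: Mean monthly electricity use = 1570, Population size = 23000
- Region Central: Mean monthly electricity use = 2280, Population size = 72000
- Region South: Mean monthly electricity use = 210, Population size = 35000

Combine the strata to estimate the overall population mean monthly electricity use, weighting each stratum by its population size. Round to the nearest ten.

1480

Σ Nₕ·x̄ₕ = 1700×79000 + 950×60000 + 1570×23000 + 2280×72000 + 210×35000
  = 134300000 + 57000000 + 36110000 + 164160000 + 7350000 = 398920000
Σ Nₕ = 79000 + 60000 + 23000 + 72000 + 35000 = 269000
Overall mean = 398920000 / 269000 = 1482.974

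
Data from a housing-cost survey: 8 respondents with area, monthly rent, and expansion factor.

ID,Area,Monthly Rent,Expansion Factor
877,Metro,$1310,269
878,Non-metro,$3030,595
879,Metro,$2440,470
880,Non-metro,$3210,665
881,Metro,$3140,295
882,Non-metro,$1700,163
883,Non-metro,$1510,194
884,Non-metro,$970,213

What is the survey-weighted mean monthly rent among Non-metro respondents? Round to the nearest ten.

2580

Non-metro rows: 878, 880, 882, 883, 884
Weighted sum = 4714150
Sum of weights = 595 + 665 + 163 + 194 + 213 = 1830
Weighted mean = 4714150 / 1830 = 2576.0383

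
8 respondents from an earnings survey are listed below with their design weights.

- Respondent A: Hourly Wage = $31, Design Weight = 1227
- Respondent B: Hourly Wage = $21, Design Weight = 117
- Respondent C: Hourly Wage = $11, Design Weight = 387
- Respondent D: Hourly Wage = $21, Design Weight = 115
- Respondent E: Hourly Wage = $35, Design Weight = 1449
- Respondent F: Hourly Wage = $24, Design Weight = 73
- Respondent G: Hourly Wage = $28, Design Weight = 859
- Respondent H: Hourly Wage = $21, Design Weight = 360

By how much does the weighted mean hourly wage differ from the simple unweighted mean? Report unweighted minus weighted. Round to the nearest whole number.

Unweighted sum = 192
Unweighted mean = 192 / 8 = 24
Weighted sum = 31×1227 + 21×117 + 11×387 + 21×115 + 35×1449 + 24×73 + 28×859 + 21×360
  = 131245
Sum of weights = 4587
Weighted mean = 131245 / 4587 = 28.612383
Difference (unweighted minus weighted) = -4.6123828

-5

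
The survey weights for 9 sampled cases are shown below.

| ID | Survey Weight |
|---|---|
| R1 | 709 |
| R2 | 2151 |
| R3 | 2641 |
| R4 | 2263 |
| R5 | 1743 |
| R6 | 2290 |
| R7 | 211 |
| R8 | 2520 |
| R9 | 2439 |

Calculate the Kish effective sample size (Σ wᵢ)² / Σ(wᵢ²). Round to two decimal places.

Σ wᵢ = 709 + 2151 + 2641 + 2263 + 1743 + 2290 + 211 + 2520 + 2439 = 16967
Σ wᵢ² = 502681 + 4626801 + 6974881 + 5121169 + 3038049 + 5244100 + 44521 + 6350400 + 5948721 = 37851323
n_eff = 16967² / 37851323 = 287879089 / 37851323 = 7.6055225

7.61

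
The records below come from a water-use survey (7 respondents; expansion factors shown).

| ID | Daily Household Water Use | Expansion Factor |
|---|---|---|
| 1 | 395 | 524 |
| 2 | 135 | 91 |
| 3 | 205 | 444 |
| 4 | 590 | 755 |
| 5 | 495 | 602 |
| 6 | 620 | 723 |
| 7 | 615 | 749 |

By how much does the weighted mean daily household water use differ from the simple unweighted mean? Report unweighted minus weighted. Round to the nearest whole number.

-68

Unweighted sum = 395 + 135 + 205 + 590 + 495 + 620 + 615 = 3055
Unweighted mean = 3055 / 7 = 436.42857
Weighted sum = 395×524 + 135×91 + 205×444 + 590×755 + 495×602 + 620×723 + 615×749
  = 206980 + 12285 + 91020 + 445450 + 297990 + 448260 + 460635 = 1962620
Sum of weights = 524 + 91 + 444 + 755 + 602 + 723 + 749 = 3888
Weighted mean = 1962620 / 3888 = 504.78909
Difference (unweighted minus weighted) = -68.360523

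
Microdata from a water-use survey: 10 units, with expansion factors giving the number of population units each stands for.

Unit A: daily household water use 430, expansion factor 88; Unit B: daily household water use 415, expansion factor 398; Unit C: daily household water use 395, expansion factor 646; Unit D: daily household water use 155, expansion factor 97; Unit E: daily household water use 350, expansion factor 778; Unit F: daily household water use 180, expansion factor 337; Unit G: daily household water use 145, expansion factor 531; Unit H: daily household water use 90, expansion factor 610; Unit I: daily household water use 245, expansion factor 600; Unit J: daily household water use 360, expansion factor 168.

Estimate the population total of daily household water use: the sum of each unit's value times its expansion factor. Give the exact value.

Weighted total = 430×88 + 415×398 + 395×646 + 155×97 + 350×778 + 180×337 + 145×531 + 90×610 + 245×600 + 360×168
  = 37840 + 165170 + 255170 + 15035 + 272300 + 60660 + 76995 + 54900 + 147000 + 60480 = 1145550

1145550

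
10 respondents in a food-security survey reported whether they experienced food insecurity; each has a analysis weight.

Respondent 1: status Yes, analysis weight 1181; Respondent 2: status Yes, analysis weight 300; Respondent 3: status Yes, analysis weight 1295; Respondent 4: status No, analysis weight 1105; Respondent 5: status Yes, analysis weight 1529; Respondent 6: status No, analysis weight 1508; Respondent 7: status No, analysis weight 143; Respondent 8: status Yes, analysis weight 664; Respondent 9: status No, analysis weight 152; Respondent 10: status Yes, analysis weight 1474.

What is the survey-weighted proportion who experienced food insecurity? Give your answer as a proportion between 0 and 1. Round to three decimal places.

0.689

Sum of weights for 'Yes' = 1181 + 300 + 1295 + 1529 + 664 + 1474 = 6443
Total weight = 1181 + 300 + 1295 + 1105 + 1529 + 1508 + 143 + 664 + 152 + 1474 = 9351
Weighted proportion = 6443 / 9351 = 0.68901722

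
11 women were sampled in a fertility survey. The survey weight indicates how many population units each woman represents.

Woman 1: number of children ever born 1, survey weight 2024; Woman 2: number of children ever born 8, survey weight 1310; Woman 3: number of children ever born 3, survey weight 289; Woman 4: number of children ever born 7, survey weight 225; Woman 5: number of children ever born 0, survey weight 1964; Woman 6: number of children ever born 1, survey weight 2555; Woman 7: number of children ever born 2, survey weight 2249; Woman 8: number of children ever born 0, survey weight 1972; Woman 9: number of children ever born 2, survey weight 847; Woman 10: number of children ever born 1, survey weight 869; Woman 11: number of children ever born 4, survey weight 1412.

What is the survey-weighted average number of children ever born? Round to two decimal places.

1.92

Weighted sum = 1×2024 + 8×1310 + 3×289 + 7×225 + 0×1964 + 1×2555 + 2×2249 + 0×1972 + 2×847 + 1×869 + 4×1412
  = 30210
Sum of weights = 2024 + 1310 + 289 + 225 + 1964 + 2555 + 2249 + 1972 + 847 + 869 + 1412 = 15716
Weighted mean = 30210 / 15716 = 1.9222448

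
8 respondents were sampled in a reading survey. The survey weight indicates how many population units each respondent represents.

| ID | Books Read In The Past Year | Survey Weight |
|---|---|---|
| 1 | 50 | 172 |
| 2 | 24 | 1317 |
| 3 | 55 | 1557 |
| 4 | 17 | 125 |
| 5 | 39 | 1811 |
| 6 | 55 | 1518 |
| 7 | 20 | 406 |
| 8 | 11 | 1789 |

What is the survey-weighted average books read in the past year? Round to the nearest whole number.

Weighted sum = 50×172 + 24×1317 + 55×1557 + 17×125 + 39×1811 + 55×1518 + 20×406 + 11×1789
  = 8600 + 31608 + 85635 + 2125 + 70629 + 83490 + 8120 + 19679 = 309886
Sum of weights = 172 + 1317 + 1557 + 125 + 1811 + 1518 + 406 + 1789 = 8695
Weighted mean = 309886 / 8695 = 35.639563

36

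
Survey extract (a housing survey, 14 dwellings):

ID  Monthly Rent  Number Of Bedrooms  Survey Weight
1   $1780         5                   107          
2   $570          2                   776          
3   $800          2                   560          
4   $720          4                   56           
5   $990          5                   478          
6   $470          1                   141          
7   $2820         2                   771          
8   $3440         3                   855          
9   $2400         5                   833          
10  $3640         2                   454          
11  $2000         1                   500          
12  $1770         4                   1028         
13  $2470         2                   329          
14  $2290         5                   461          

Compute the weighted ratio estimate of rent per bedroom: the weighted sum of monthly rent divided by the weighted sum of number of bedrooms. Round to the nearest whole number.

Σ wᵢ·y = 15115650
Σ wᵢ·x = 22717
Ratio = 15115650 / 22717 = 665.38936

665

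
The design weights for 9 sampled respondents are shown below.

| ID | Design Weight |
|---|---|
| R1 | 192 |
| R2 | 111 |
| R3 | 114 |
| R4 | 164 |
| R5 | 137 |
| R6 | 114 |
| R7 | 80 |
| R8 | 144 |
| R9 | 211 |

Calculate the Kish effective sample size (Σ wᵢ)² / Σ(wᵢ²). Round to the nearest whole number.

Σ wᵢ = 192 + 111 + 114 + 164 + 137 + 114 + 80 + 144 + 211 = 1267
Σ wᵢ² = 36864 + 12321 + 12996 + 26896 + 18769 + 12996 + 6400 + 20736 + 44521 = 192499
n_eff = 1267² / 192499 = 1605289 / 192499 = 8.339207

8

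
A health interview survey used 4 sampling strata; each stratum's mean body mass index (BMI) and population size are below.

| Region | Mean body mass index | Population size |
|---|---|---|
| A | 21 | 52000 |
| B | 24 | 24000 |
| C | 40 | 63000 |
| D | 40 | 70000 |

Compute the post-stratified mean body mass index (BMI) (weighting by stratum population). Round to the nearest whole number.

33

Σ Nₕ·x̄ₕ = 21×52000 + 24×24000 + 40×63000 + 40×70000
  = 1092000 + 576000 + 2520000 + 2800000 = 6988000
Σ Nₕ = 52000 + 24000 + 63000 + 70000 = 209000
Overall mean = 6988000 / 209000 = 33.435407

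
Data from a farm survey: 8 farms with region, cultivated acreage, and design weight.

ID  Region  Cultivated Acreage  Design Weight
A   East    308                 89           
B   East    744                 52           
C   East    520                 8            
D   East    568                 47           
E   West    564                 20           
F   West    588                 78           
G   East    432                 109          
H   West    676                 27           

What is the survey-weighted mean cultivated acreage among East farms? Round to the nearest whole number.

472

East rows: A, B, C, D, G
Weighted sum = 308×89 + 744×52 + 520×8 + 568×47 + 432×109
  = 27412 + 38688 + 4160 + 26696 + 47088 = 144044
Sum of weights = 305
Weighted mean = 144044 / 305 = 472.27541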